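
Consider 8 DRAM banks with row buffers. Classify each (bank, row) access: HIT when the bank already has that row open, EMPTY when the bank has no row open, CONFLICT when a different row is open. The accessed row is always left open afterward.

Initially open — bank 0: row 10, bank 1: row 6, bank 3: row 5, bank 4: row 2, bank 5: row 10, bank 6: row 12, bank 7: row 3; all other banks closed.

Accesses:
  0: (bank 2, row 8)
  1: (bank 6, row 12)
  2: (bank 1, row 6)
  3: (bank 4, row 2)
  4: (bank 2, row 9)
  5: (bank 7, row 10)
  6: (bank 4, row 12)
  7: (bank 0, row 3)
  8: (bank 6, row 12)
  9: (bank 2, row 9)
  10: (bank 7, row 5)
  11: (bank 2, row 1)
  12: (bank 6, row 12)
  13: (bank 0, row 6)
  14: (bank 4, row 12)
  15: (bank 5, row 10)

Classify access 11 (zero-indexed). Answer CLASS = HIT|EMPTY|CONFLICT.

0: bank 2 row 8 — prev None → EMPTY
1: bank 6 row 12 — prev 12 → HIT
2: bank 1 row 6 — prev 6 → HIT
3: bank 4 row 2 — prev 2 → HIT
4: bank 2 row 9 — prev 8 → CONFLICT
5: bank 7 row 10 — prev 3 → CONFLICT
6: bank 4 row 12 — prev 2 → CONFLICT
7: bank 0 row 3 — prev 10 → CONFLICT
8: bank 6 row 12 — prev 12 → HIT
9: bank 2 row 9 — prev 9 → HIT
10: bank 7 row 5 — prev 10 → CONFLICT
11: bank 2 row 1 — prev 9 → CONFLICT
12: bank 6 row 12 — prev 12 → HIT
13: bank 0 row 6 — prev 3 → CONFLICT
14: bank 4 row 12 — prev 12 → HIT
15: bank 5 row 10 — prev 10 → HIT

CLASS = CONFLICT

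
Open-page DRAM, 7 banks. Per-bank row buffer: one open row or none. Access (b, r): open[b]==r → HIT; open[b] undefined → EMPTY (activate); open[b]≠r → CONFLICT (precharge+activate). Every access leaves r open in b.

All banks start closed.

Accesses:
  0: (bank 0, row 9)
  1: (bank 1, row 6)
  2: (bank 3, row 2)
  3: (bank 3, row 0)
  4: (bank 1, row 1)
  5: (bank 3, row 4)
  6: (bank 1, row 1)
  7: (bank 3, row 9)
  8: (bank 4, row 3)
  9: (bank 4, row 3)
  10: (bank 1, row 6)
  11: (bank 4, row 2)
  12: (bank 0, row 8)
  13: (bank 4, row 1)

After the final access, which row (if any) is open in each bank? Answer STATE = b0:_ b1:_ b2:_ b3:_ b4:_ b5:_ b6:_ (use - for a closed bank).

STATE = b0:8 b1:6 b2:- b3:9 b4:1 b5:- b6:-

  [0] b0 r9: no row ⇒ E
  [1] b1 r6: no row ⇒ E
  [2] b3 r2: no row ⇒ E
  [3] b3 r0: had r2 ⇒ C
  [4] b1 r1: had r6 ⇒ C
  [5] b3 r4: had r0 ⇒ C
  [6] b1 r1: had r1 ⇒ H
  [7] b3 r9: had r4 ⇒ C
  [8] b4 r3: no row ⇒ E
  [9] b4 r3: had r3 ⇒ H
  [10] b1 r6: had r1 ⇒ C
  [11] b4 r2: had r3 ⇒ C
  [12] b0 r8: had r9 ⇒ C
  [13] b4 r1: had r2 ⇒ C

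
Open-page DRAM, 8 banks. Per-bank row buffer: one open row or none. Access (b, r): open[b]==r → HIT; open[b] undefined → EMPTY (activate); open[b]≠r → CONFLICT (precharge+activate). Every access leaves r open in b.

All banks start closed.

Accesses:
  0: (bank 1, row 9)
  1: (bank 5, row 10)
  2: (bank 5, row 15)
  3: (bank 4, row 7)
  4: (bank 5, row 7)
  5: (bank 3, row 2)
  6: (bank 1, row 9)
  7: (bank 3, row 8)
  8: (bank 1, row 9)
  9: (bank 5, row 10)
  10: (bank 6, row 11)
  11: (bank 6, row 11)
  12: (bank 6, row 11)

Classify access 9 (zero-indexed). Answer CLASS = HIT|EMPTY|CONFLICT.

CLASS = CONFLICT

#0 (1,9) E
#1 (5,10) E
#2 (5,15) C  (was 10)
#3 (4,7) E
#4 (5,7) C  (was 15)
#5 (3,2) E
#6 (1,9) H  (was 9)
#7 (3,8) C  (was 2)
#8 (1,9) H  (was 9)
#9 (5,10) C  (was 7)
#10 (6,11) E
#11 (6,11) H  (was 11)
#12 (6,11) H  (was 11)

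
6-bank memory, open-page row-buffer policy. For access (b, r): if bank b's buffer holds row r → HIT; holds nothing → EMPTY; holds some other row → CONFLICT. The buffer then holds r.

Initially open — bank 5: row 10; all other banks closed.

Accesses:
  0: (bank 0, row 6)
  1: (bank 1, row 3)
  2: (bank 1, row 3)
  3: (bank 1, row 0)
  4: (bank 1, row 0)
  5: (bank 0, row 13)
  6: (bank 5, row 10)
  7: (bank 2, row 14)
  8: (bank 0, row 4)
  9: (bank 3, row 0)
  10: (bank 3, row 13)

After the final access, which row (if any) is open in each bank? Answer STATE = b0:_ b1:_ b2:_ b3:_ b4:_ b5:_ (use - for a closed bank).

STATE = b0:4 b1:0 b2:14 b3:13 b4:- b5:10

  [0] b0 r6: no row ⇒ E
  [1] b1 r3: no row ⇒ E
  [2] b1 r3: had r3 ⇒ H
  [3] b1 r0: had r3 ⇒ C
  [4] b1 r0: had r0 ⇒ H
  [5] b0 r13: had r6 ⇒ C
  [6] b5 r10: had r10 ⇒ H
  [7] b2 r14: no row ⇒ E
  [8] b0 r4: had r13 ⇒ C
  [9] b3 r0: no row ⇒ E
  [10] b3 r13: had r0 ⇒ C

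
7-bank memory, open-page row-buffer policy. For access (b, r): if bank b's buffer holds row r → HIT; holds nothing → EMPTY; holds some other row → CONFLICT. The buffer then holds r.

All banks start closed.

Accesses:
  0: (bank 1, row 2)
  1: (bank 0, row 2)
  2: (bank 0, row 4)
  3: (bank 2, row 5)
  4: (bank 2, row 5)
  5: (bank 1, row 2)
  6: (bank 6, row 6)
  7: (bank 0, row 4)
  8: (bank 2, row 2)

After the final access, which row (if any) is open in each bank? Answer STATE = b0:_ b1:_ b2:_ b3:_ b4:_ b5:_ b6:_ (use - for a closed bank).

#0 (1,2) E
#1 (0,2) E
#2 (0,4) C  (was 2)
#3 (2,5) E
#4 (2,5) H  (was 5)
#5 (1,2) H  (was 2)
#6 (6,6) E
#7 (0,4) H  (was 4)
#8 (2,2) C  (was 5)

STATE = b0:4 b1:2 b2:2 b3:- b4:- b5:- b6:6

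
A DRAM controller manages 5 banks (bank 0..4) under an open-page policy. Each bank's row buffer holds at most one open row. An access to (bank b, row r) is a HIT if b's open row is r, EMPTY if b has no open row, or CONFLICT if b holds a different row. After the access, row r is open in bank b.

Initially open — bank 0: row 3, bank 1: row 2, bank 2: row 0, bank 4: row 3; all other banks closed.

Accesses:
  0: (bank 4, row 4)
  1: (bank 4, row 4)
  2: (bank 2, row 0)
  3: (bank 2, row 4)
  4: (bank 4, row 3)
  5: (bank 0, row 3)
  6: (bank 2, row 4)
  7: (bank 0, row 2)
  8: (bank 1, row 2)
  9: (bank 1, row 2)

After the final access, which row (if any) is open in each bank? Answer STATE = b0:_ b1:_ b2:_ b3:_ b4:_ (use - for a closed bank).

0: bank 4 row 4 — prev 3 → CONFLICT
1: bank 4 row 4 — prev 4 → HIT
2: bank 2 row 0 — prev 0 → HIT
3: bank 2 row 4 — prev 0 → CONFLICT
4: bank 4 row 3 — prev 4 → CONFLICT
5: bank 0 row 3 — prev 3 → HIT
6: bank 2 row 4 — prev 4 → HIT
7: bank 0 row 2 — prev 3 → CONFLICT
8: bank 1 row 2 — prev 2 → HIT
9: bank 1 row 2 — prev 2 → HIT

STATE = b0:2 b1:2 b2:4 b3:- b4:3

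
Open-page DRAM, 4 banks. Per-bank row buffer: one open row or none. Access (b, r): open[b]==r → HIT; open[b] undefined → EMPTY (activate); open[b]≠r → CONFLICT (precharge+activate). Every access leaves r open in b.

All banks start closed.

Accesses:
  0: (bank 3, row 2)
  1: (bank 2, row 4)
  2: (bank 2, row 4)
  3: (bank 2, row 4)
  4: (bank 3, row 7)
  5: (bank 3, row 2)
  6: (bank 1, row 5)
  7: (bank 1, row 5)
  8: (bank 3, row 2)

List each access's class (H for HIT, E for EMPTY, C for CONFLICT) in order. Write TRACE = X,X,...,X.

0: bank 3 row 2 — prev None → EMPTY
1: bank 2 row 4 — prev None → EMPTY
2: bank 2 row 4 — prev 4 → HIT
3: bank 2 row 4 — prev 4 → HIT
4: bank 3 row 7 — prev 2 → CONFLICT
5: bank 3 row 2 — prev 7 → CONFLICT
6: bank 1 row 5 — prev None → EMPTY
7: bank 1 row 5 — prev 5 → HIT
8: bank 3 row 2 — prev 2 → HIT

TRACE = E,E,H,H,C,C,E,H,H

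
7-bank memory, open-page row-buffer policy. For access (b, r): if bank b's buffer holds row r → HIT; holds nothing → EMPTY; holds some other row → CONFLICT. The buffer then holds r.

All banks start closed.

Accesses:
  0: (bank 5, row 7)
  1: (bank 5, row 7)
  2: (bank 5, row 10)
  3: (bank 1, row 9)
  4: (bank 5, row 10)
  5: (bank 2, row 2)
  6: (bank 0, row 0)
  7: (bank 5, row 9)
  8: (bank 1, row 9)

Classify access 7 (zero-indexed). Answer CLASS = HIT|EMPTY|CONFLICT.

CLASS = CONFLICT

  [0] b5 r7: no row ⇒ E
  [1] b5 r7: had r7 ⇒ H
  [2] b5 r10: had r7 ⇒ C
  [3] b1 r9: no row ⇒ E
  [4] b5 r10: had r10 ⇒ H
  [5] b2 r2: no row ⇒ E
  [6] b0 r0: no row ⇒ E
  [7] b5 r9: had r10 ⇒ C
  [8] b1 r9: had r9 ⇒ H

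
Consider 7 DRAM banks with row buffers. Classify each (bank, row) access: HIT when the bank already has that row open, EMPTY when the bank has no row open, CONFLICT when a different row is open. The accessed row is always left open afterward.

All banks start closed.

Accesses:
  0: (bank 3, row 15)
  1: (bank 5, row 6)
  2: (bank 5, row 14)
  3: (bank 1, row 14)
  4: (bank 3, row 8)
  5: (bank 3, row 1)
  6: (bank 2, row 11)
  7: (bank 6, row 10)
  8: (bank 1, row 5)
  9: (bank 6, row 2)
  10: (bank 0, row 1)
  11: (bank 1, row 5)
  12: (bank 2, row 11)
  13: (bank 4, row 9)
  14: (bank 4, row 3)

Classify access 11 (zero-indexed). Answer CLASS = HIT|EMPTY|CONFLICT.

  [0] b3 r15: no row ⇒ E
  [1] b5 r6: no row ⇒ E
  [2] b5 r14: had r6 ⇒ C
  [3] b1 r14: no row ⇒ E
  [4] b3 r8: had r15 ⇒ C
  [5] b3 r1: had r8 ⇒ C
  [6] b2 r11: no row ⇒ E
  [7] b6 r10: no row ⇒ E
  [8] b1 r5: had r14 ⇒ C
  [9] b6 r2: had r10 ⇒ C
  [10] b0 r1: no row ⇒ E
  [11] b1 r5: had r5 ⇒ H
  [12] b2 r11: had r11 ⇒ H
  [13] b4 r9: no row ⇒ E
  [14] b4 r3: had r9 ⇒ C

CLASS = HIT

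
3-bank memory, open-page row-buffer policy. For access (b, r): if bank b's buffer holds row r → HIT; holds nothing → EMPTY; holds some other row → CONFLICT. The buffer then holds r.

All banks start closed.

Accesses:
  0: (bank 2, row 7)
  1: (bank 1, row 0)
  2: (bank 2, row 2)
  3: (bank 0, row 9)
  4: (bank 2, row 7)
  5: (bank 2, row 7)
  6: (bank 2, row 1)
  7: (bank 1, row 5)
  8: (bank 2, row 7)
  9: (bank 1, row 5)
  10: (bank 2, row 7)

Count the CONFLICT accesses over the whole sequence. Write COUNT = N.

0: bank 2 row 7 — prev None → EMPTY
1: bank 1 row 0 — prev None → EMPTY
2: bank 2 row 2 — prev 7 → CONFLICT
3: bank 0 row 9 — prev None → EMPTY
4: bank 2 row 7 — prev 2 → CONFLICT
5: bank 2 row 7 — prev 7 → HIT
6: bank 2 row 1 — prev 7 → CONFLICT
7: bank 1 row 5 — prev 0 → CONFLICT
8: bank 2 row 7 — prev 1 → CONFLICT
9: bank 1 row 5 — prev 5 → HIT
10: bank 2 row 7 — prev 7 → HIT

COUNT = 5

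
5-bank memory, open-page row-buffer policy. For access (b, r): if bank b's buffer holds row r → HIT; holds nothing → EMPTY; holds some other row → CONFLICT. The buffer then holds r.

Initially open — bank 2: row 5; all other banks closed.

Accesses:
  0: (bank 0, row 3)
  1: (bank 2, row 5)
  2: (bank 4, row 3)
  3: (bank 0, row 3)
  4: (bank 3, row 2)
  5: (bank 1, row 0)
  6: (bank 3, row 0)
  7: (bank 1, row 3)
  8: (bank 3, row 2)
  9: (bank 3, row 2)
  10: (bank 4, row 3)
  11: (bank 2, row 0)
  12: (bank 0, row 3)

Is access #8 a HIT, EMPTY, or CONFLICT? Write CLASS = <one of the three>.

step 0: bank0 None->3 [EMPTY]
step 1: bank2 5->5 [HIT]
step 2: bank4 None->3 [EMPTY]
step 3: bank0 3->3 [HIT]
step 4: bank3 None->2 [EMPTY]
step 5: bank1 None->0 [EMPTY]
step 6: bank3 2->0 [CONFLICT]
step 7: bank1 0->3 [CONFLICT]
step 8: bank3 0->2 [CONFLICT]
step 9: bank3 2->2 [HIT]
step 10: bank4 3->3 [HIT]
step 11: bank2 5->0 [CONFLICT]
step 12: bank0 3->3 [HIT]

CLASS = CONFLICT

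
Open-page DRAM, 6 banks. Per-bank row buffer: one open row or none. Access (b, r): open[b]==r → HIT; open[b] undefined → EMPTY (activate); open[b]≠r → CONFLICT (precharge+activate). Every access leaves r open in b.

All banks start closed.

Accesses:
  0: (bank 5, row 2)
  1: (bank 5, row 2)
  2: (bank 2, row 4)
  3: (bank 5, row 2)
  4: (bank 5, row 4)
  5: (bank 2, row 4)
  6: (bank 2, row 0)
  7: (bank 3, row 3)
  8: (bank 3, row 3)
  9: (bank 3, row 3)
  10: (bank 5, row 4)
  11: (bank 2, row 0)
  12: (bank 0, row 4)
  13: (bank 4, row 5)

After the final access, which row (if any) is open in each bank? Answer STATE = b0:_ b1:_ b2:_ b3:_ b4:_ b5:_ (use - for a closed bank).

STATE = b0:4 b1:- b2:0 b3:3 b4:5 b5:4

0: bank 5 row 2 — prev None → EMPTY
1: bank 5 row 2 — prev 2 → HIT
2: bank 2 row 4 — prev None → EMPTY
3: bank 5 row 2 — prev 2 → HIT
4: bank 5 row 4 — prev 2 → CONFLICT
5: bank 2 row 4 — prev 4 → HIT
6: bank 2 row 0 — prev 4 → CONFLICT
7: bank 3 row 3 — prev None → EMPTY
8: bank 3 row 3 — prev 3 → HIT
9: bank 3 row 3 — prev 3 → HIT
10: bank 5 row 4 — prev 4 → HIT
11: bank 2 row 0 — prev 0 → HIT
12: bank 0 row 4 — prev None → EMPTY
13: bank 4 row 5 — prev None → EMPTY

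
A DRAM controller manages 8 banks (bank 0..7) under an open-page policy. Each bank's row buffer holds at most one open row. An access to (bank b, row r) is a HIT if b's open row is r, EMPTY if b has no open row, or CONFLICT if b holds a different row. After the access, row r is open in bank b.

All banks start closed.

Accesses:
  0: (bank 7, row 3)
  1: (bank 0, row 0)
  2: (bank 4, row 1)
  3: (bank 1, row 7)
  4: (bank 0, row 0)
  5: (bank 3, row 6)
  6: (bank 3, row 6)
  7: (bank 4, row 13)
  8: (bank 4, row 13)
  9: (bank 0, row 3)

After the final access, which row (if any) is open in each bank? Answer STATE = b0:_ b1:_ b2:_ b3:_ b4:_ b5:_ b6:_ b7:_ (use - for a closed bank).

0: bank 7 row 3 — prev None → EMPTY
1: bank 0 row 0 — prev None → EMPTY
2: bank 4 row 1 — prev None → EMPTY
3: bank 1 row 7 — prev None → EMPTY
4: bank 0 row 0 — prev 0 → HIT
5: bank 3 row 6 — prev None → EMPTY
6: bank 3 row 6 — prev 6 → HIT
7: bank 4 row 13 — prev 1 → CONFLICT
8: bank 4 row 13 — prev 13 → HIT
9: bank 0 row 3 — prev 0 → CONFLICT

STATE = b0:3 b1:7 b2:- b3:6 b4:13 b5:- b6:- b7:3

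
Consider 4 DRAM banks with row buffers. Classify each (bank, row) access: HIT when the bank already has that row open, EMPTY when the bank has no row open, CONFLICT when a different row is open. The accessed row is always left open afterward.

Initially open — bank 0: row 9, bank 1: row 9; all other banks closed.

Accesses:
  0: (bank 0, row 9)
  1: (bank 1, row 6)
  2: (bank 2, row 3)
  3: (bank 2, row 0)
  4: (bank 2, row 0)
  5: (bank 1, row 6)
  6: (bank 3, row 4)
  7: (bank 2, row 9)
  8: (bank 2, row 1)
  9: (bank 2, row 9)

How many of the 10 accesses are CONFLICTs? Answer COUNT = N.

step 0: bank0 9->9 [HIT]
step 1: bank1 9->6 [CONFLICT]
step 2: bank2 None->3 [EMPTY]
step 3: bank2 3->0 [CONFLICT]
step 4: bank2 0->0 [HIT]
step 5: bank1 6->6 [HIT]
step 6: bank3 None->4 [EMPTY]
step 7: bank2 0->9 [CONFLICT]
step 8: bank2 9->1 [CONFLICT]
step 9: bank2 1->9 [CONFLICT]

COUNT = 5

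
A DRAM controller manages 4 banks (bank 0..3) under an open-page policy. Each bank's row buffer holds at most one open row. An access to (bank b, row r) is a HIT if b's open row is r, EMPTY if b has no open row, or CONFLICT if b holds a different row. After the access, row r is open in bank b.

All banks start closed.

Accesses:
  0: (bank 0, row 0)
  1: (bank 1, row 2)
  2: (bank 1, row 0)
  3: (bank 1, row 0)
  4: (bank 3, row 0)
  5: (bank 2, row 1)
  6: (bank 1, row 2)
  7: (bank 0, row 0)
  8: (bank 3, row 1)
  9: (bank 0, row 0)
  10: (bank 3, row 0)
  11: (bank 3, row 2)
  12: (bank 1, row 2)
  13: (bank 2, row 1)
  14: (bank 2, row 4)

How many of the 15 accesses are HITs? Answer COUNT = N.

COUNT = 5

  [0] b0 r0: no row ⇒ E
  [1] b1 r2: no row ⇒ E
  [2] b1 r0: had r2 ⇒ C
  [3] b1 r0: had r0 ⇒ H
  [4] b3 r0: no row ⇒ E
  [5] b2 r1: no row ⇒ E
  [6] b1 r2: had r0 ⇒ C
  [7] b0 r0: had r0 ⇒ H
  [8] b3 r1: had r0 ⇒ C
  [9] b0 r0: had r0 ⇒ H
  [10] b3 r0: had r1 ⇒ C
  [11] b3 r2: had r0 ⇒ C
  [12] b1 r2: had r2 ⇒ H
  [13] b2 r1: had r1 ⇒ H
  [14] b2 r4: had r1 ⇒ C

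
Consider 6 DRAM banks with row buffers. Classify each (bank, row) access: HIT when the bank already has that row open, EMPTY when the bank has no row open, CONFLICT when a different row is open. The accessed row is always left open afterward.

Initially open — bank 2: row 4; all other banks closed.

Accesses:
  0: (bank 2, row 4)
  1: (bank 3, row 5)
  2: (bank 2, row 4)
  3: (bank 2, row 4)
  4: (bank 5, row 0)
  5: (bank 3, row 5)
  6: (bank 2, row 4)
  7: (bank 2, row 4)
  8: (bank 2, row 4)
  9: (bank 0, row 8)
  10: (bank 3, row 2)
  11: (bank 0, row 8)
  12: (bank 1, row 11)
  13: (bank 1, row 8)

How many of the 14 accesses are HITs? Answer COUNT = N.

COUNT = 8

#0 (2,4) H  (was 4)
#1 (3,5) E
#2 (2,4) H  (was 4)
#3 (2,4) H  (was 4)
#4 (5,0) E
#5 (3,5) H  (was 5)
#6 (2,4) H  (was 4)
#7 (2,4) H  (was 4)
#8 (2,4) H  (was 4)
#9 (0,8) E
#10 (3,2) C  (was 5)
#11 (0,8) H  (was 8)
#12 (1,11) E
#13 (1,8) C  (was 11)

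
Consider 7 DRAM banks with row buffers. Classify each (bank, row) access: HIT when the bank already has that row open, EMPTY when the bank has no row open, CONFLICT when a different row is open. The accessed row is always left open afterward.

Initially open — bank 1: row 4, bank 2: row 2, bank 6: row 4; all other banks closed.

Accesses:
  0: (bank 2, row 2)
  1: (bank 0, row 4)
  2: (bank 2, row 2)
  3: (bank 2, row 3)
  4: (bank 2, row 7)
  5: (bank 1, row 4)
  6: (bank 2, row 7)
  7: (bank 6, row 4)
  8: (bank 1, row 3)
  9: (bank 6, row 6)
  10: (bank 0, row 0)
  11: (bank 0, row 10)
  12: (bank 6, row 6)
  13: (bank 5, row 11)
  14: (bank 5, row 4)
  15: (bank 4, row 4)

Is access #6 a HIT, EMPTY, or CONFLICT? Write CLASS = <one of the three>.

  [0] b2 r2: had r2 ⇒ H
  [1] b0 r4: no row ⇒ E
  [2] b2 r2: had r2 ⇒ H
  [3] b2 r3: had r2 ⇒ C
  [4] b2 r7: had r3 ⇒ C
  [5] b1 r4: had r4 ⇒ H
  [6] b2 r7: had r7 ⇒ H
  [7] b6 r4: had r4 ⇒ H
  [8] b1 r3: had r4 ⇒ C
  [9] b6 r6: had r4 ⇒ C
  [10] b0 r0: had r4 ⇒ C
  [11] b0 r10: had r0 ⇒ C
  [12] b6 r6: had r6 ⇒ H
  [13] b5 r11: no row ⇒ E
  [14] b5 r4: had r11 ⇒ C
  [15] b4 r4: no row ⇒ E

CLASS = HIT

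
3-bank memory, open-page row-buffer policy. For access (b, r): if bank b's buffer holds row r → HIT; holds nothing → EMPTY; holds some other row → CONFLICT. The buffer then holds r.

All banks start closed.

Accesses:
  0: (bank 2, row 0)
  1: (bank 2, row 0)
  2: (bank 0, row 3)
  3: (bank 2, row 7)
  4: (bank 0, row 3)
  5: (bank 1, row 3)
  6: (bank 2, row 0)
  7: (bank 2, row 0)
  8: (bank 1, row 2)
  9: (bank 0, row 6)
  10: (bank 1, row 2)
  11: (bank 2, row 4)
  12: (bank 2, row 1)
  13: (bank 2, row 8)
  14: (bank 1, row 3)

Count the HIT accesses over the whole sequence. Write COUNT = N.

  [0] b2 r0: no row ⇒ E
  [1] b2 r0: had r0 ⇒ H
  [2] b0 r3: no row ⇒ E
  [3] b2 r7: had r0 ⇒ C
  [4] b0 r3: had r3 ⇒ H
  [5] b1 r3: no row ⇒ E
  [6] b2 r0: had r7 ⇒ C
  [7] b2 r0: had r0 ⇒ H
  [8] b1 r2: had r3 ⇒ C
  [9] b0 r6: had r3 ⇒ C
  [10] b1 r2: had r2 ⇒ H
  [11] b2 r4: had r0 ⇒ C
  [12] b2 r1: had r4 ⇒ C
  [13] b2 r8: had r1 ⇒ C
  [14] b1 r3: had r2 ⇒ C

COUNT = 4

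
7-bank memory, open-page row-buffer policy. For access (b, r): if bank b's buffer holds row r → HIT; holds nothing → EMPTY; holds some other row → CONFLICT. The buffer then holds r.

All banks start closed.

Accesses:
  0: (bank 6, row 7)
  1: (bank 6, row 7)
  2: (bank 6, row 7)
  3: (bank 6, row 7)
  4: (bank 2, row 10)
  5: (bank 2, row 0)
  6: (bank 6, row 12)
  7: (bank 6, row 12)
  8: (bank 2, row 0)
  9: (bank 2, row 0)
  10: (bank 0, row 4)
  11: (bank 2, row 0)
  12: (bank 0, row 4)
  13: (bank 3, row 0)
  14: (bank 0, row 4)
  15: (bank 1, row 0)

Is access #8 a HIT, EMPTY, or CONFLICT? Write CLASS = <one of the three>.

step 0: bank6 None->7 [EMPTY]
step 1: bank6 7->7 [HIT]
step 2: bank6 7->7 [HIT]
step 3: bank6 7->7 [HIT]
step 4: bank2 None->10 [EMPTY]
step 5: bank2 10->0 [CONFLICT]
step 6: bank6 7->12 [CONFLICT]
step 7: bank6 12->12 [HIT]
step 8: bank2 0->0 [HIT]
step 9: bank2 0->0 [HIT]
step 10: bank0 None->4 [EMPTY]
step 11: bank2 0->0 [HIT]
step 12: bank0 4->4 [HIT]
step 13: bank3 None->0 [EMPTY]
step 14: bank0 4->4 [HIT]
step 15: bank1 None->0 [EMPTY]

CLASS = HIT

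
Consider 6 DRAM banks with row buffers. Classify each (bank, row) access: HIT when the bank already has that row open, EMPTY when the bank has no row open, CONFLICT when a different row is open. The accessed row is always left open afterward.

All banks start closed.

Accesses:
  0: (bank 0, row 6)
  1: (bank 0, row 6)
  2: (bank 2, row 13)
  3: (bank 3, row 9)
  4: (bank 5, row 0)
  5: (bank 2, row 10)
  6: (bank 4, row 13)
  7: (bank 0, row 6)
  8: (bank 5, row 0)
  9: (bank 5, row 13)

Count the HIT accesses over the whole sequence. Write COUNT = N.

COUNT = 3

0: bank 0 row 6 — prev None → EMPTY
1: bank 0 row 6 — prev 6 → HIT
2: bank 2 row 13 — prev None → EMPTY
3: bank 3 row 9 — prev None → EMPTY
4: bank 5 row 0 — prev None → EMPTY
5: bank 2 row 10 — prev 13 → CONFLICT
6: bank 4 row 13 — prev None → EMPTY
7: bank 0 row 6 — prev 6 → HIT
8: bank 5 row 0 — prev 0 → HIT
9: bank 5 row 13 — prev 0 → CONFLICT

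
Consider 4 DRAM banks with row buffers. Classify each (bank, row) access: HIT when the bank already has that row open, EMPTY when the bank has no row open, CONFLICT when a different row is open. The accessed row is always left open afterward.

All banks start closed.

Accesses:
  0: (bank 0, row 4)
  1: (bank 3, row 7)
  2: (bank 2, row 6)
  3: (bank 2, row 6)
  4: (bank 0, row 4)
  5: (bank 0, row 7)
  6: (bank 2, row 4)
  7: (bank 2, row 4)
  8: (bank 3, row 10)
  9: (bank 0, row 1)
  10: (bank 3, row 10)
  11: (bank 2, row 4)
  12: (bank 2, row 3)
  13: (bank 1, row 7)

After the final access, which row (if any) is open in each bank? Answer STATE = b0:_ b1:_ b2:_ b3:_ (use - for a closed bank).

step 0: bank0 None->4 [EMPTY]
step 1: bank3 None->7 [EMPTY]
step 2: bank2 None->6 [EMPTY]
step 3: bank2 6->6 [HIT]
step 4: bank0 4->4 [HIT]
step 5: bank0 4->7 [CONFLICT]
step 6: bank2 6->4 [CONFLICT]
step 7: bank2 4->4 [HIT]
step 8: bank3 7->10 [CONFLICT]
step 9: bank0 7->1 [CONFLICT]
step 10: bank3 10->10 [HIT]
step 11: bank2 4->4 [HIT]
step 12: bank2 4->3 [CONFLICT]
step 13: bank1 None->7 [EMPTY]

STATE = b0:1 b1:7 b2:3 b3:10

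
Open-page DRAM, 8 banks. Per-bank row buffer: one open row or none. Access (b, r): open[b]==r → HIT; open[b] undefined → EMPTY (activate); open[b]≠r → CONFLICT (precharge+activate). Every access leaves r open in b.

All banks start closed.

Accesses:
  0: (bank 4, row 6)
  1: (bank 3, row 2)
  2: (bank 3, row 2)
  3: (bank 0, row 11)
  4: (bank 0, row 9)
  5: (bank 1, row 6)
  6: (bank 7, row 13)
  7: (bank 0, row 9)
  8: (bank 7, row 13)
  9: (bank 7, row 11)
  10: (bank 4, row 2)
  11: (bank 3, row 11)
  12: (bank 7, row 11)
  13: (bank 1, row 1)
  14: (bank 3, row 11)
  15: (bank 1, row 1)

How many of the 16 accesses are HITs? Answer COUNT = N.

  [0] b4 r6: no row ⇒ E
  [1] b3 r2: no row ⇒ E
  [2] b3 r2: had r2 ⇒ H
  [3] b0 r11: no row ⇒ E
  [4] b0 r9: had r11 ⇒ C
  [5] b1 r6: no row ⇒ E
  [6] b7 r13: no row ⇒ E
  [7] b0 r9: had r9 ⇒ H
  [8] b7 r13: had r13 ⇒ H
  [9] b7 r11: had r13 ⇒ C
  [10] b4 r2: had r6 ⇒ C
  [11] b3 r11: had r2 ⇒ C
  [12] b7 r11: had r11 ⇒ H
  [13] b1 r1: had r6 ⇒ C
  [14] b3 r11: had r11 ⇒ H
  [15] b1 r1: had r1 ⇒ H

COUNT = 6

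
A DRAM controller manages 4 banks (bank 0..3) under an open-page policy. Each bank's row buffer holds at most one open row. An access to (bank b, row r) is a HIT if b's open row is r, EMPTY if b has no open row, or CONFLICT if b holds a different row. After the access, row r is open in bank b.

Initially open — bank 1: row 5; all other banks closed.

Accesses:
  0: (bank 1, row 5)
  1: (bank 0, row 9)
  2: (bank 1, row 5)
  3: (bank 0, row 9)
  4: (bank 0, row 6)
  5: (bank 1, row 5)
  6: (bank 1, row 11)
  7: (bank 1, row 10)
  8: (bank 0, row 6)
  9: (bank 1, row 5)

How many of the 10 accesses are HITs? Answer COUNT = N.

#0 (1,5) H  (was 5)
#1 (0,9) E
#2 (1,5) H  (was 5)
#3 (0,9) H  (was 9)
#4 (0,6) C  (was 9)
#5 (1,5) H  (was 5)
#6 (1,11) C  (was 5)
#7 (1,10) C  (was 11)
#8 (0,6) H  (was 6)
#9 (1,5) C  (was 10)

COUNT = 5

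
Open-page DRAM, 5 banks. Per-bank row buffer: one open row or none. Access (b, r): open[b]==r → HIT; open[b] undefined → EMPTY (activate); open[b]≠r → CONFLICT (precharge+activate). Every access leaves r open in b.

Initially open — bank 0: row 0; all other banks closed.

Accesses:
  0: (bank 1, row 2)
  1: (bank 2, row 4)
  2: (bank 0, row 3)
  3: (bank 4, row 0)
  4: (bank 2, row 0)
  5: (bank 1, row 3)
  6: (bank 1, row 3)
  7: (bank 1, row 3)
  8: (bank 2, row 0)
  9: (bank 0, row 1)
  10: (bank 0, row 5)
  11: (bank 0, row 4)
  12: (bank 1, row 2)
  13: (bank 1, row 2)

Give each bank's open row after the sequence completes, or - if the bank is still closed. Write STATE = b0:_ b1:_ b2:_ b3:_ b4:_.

STATE = b0:4 b1:2 b2:0 b3:- b4:0

0: bank 1 row 2 — prev None → EMPTY
1: bank 2 row 4 — prev None → EMPTY
2: bank 0 row 3 — prev 0 → CONFLICT
3: bank 4 row 0 — prev None → EMPTY
4: bank 2 row 0 — prev 4 → CONFLICT
5: bank 1 row 3 — prev 2 → CONFLICT
6: bank 1 row 3 — prev 3 → HIT
7: bank 1 row 3 — prev 3 → HIT
8: bank 2 row 0 — prev 0 → HIT
9: bank 0 row 1 — prev 3 → CONFLICT
10: bank 0 row 5 — prev 1 → CONFLICT
11: bank 0 row 4 — prev 5 → CONFLICT
12: bank 1 row 2 — prev 3 → CONFLICT
13: bank 1 row 2 — prev 2 → HIT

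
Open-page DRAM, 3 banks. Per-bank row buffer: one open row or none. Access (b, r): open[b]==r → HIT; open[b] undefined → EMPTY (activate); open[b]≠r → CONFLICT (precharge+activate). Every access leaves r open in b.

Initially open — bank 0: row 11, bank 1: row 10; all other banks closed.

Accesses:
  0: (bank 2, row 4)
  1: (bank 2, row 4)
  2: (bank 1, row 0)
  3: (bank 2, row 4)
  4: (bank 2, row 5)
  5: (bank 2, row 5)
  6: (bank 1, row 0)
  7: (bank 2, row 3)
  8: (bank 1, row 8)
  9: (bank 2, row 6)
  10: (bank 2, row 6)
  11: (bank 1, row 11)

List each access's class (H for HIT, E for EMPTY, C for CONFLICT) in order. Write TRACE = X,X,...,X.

step 0: bank2 None->4 [EMPTY]
step 1: bank2 4->4 [HIT]
step 2: bank1 10->0 [CONFLICT]
step 3: bank2 4->4 [HIT]
step 4: bank2 4->5 [CONFLICT]
step 5: bank2 5->5 [HIT]
step 6: bank1 0->0 [HIT]
step 7: bank2 5->3 [CONFLICT]
step 8: bank1 0->8 [CONFLICT]
step 9: bank2 3->6 [CONFLICT]
step 10: bank2 6->6 [HIT]
step 11: bank1 8->11 [CONFLICT]

TRACE = E,H,C,H,C,H,H,C,C,C,H,C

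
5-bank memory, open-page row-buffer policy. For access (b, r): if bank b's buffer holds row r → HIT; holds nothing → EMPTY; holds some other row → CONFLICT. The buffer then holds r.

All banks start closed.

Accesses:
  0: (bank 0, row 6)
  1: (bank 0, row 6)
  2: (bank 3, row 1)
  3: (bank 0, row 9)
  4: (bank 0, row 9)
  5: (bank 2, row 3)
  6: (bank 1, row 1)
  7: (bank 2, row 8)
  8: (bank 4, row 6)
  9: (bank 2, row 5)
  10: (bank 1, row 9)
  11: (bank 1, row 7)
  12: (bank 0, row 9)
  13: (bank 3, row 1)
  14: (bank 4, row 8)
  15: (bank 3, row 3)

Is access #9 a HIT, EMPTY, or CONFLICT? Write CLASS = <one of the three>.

CLASS = CONFLICT

#0 (0,6) E
#1 (0,6) H  (was 6)
#2 (3,1) E
#3 (0,9) C  (was 6)
#4 (0,9) H  (was 9)
#5 (2,3) E
#6 (1,1) E
#7 (2,8) C  (was 3)
#8 (4,6) E
#9 (2,5) C  (was 8)
#10 (1,9) C  (was 1)
#11 (1,7) C  (was 9)
#12 (0,9) H  (was 9)
#13 (3,1) H  (was 1)
#14 (4,8) C  (was 6)
#15 (3,3) C  (was 1)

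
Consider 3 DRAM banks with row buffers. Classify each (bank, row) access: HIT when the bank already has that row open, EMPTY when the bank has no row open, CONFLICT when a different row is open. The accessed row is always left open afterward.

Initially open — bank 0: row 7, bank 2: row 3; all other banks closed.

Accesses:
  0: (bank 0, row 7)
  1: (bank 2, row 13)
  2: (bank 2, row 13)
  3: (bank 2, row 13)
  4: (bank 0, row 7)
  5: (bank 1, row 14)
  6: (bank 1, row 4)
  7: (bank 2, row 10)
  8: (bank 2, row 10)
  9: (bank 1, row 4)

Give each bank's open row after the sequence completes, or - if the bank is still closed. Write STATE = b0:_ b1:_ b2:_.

#0 (0,7) H  (was 7)
#1 (2,13) C  (was 3)
#2 (2,13) H  (was 13)
#3 (2,13) H  (was 13)
#4 (0,7) H  (was 7)
#5 (1,14) E
#6 (1,4) C  (was 14)
#7 (2,10) C  (was 13)
#8 (2,10) H  (was 10)
#9 (1,4) H  (was 4)

STATE = b0:7 b1:4 b2:10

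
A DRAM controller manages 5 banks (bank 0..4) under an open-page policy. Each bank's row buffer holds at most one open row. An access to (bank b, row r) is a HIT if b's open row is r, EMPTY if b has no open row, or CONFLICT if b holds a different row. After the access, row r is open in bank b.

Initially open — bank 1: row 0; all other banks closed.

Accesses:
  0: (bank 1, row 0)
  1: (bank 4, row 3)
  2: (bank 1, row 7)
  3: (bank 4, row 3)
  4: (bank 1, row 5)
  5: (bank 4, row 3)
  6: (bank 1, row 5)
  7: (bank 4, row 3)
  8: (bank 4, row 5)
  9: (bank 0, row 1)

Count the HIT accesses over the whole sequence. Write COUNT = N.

COUNT = 5

  [0] b1 r0: had r0 ⇒ H
  [1] b4 r3: no row ⇒ E
  [2] b1 r7: had r0 ⇒ C
  [3] b4 r3: had r3 ⇒ H
  [4] b1 r5: had r7 ⇒ C
  [5] b4 r3: had r3 ⇒ H
  [6] b1 r5: had r5 ⇒ H
  [7] b4 r3: had r3 ⇒ H
  [8] b4 r5: had r3 ⇒ C
  [9] b0 r1: no row ⇒ E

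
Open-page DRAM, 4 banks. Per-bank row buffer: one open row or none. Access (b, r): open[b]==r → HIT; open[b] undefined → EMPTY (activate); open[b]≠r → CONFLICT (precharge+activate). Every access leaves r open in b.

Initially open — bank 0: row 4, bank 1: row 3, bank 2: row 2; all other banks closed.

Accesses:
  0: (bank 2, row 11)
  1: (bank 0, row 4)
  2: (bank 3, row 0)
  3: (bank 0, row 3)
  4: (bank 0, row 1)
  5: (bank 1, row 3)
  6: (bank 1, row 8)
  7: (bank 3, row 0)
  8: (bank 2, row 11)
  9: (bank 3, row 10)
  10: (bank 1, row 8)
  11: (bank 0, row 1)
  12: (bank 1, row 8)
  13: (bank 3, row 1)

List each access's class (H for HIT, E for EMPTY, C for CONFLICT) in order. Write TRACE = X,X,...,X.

TRACE = C,H,E,C,C,H,C,H,H,C,H,H,H,C

  [0] b2 r11: had r2 ⇒ C
  [1] b0 r4: had r4 ⇒ H
  [2] b3 r0: no row ⇒ E
  [3] b0 r3: had r4 ⇒ C
  [4] b0 r1: had r3 ⇒ C
  [5] b1 r3: had r3 ⇒ H
  [6] b1 r8: had r3 ⇒ C
  [7] b3 r0: had r0 ⇒ H
  [8] b2 r11: had r11 ⇒ H
  [9] b3 r10: had r0 ⇒ C
  [10] b1 r8: had r8 ⇒ H
  [11] b0 r1: had r1 ⇒ H
  [12] b1 r8: had r8 ⇒ H
  [13] b3 r1: had r10 ⇒ C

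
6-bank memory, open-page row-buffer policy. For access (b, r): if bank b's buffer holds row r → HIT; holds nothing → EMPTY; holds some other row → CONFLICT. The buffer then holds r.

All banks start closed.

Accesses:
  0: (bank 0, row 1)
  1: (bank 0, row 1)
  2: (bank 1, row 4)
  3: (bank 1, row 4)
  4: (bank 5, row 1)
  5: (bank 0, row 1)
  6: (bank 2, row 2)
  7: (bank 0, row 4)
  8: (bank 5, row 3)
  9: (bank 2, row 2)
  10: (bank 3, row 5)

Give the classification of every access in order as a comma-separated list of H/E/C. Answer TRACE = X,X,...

step 0: bank0 None->1 [EMPTY]
step 1: bank0 1->1 [HIT]
step 2: bank1 None->4 [EMPTY]
step 3: bank1 4->4 [HIT]
step 4: bank5 None->1 [EMPTY]
step 5: bank0 1->1 [HIT]
step 6: bank2 None->2 [EMPTY]
step 7: bank0 1->4 [CONFLICT]
step 8: bank5 1->3 [CONFLICT]
step 9: bank2 2->2 [HIT]
step 10: bank3 None->5 [EMPTY]

TRACE = E,H,E,H,E,H,E,C,C,H,E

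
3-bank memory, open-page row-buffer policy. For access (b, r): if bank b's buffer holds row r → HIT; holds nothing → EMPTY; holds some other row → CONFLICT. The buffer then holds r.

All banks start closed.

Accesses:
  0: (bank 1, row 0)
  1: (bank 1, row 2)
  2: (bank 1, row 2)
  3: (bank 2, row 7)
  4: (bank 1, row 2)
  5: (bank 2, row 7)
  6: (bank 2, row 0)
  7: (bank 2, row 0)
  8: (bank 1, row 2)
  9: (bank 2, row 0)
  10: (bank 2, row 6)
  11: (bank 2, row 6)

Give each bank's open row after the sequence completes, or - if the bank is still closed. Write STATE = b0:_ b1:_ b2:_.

  [0] b1 r0: no row ⇒ E
  [1] b1 r2: had r0 ⇒ C
  [2] b1 r2: had r2 ⇒ H
  [3] b2 r7: no row ⇒ E
  [4] b1 r2: had r2 ⇒ H
  [5] b2 r7: had r7 ⇒ H
  [6] b2 r0: had r7 ⇒ C
  [7] b2 r0: had r0 ⇒ H
  [8] b1 r2: had r2 ⇒ H
  [9] b2 r0: had r0 ⇒ H
  [10] b2 r6: had r0 ⇒ C
  [11] b2 r6: had r6 ⇒ H

STATE = b0:- b1:2 b2:6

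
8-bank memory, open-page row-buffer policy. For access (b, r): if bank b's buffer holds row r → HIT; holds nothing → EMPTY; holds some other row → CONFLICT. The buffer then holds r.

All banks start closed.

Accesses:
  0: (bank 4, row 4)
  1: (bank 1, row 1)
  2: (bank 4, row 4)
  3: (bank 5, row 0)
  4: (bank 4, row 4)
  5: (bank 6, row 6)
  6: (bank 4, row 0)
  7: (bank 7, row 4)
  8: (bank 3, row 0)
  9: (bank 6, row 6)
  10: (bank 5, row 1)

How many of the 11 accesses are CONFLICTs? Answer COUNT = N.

COUNT = 2

#0 (4,4) E
#1 (1,1) E
#2 (4,4) H  (was 4)
#3 (5,0) E
#4 (4,4) H  (was 4)
#5 (6,6) E
#6 (4,0) C  (was 4)
#7 (7,4) E
#8 (3,0) E
#9 (6,6) H  (was 6)
#10 (5,1) C  (was 0)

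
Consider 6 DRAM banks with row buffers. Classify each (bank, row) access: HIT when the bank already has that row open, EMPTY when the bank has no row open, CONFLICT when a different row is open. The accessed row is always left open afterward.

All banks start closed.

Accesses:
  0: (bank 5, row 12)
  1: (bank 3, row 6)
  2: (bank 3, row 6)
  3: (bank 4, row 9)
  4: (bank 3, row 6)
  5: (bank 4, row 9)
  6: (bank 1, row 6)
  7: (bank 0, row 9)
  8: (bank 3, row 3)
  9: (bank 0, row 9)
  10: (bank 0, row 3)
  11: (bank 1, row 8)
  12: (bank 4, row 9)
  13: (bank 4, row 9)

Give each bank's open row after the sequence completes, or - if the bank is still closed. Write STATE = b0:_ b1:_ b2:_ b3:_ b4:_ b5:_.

STATE = b0:3 b1:8 b2:- b3:3 b4:9 b5:12

0: bank 5 row 12 — prev None → EMPTY
1: bank 3 row 6 — prev None → EMPTY
2: bank 3 row 6 — prev 6 → HIT
3: bank 4 row 9 — prev None → EMPTY
4: bank 3 row 6 — prev 6 → HIT
5: bank 4 row 9 — prev 9 → HIT
6: bank 1 row 6 — prev None → EMPTY
7: bank 0 row 9 — prev None → EMPTY
8: bank 3 row 3 — prev 6 → CONFLICT
9: bank 0 row 9 — prev 9 → HIT
10: bank 0 row 3 — prev 9 → CONFLICT
11: bank 1 row 8 — prev 6 → CONFLICT
12: bank 4 row 9 — prev 9 → HIT
13: bank 4 row 9 — prev 9 → HIT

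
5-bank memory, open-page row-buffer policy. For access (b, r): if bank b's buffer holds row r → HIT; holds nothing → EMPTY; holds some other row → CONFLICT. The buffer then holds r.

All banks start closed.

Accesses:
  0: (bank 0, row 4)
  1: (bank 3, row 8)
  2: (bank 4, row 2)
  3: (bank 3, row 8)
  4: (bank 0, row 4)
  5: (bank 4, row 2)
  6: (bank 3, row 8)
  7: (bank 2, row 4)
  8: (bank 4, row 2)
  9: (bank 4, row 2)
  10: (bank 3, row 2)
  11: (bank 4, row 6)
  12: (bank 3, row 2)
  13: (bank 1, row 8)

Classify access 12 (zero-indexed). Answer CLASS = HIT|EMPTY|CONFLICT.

#0 (0,4) E
#1 (3,8) E
#2 (4,2) E
#3 (3,8) H  (was 8)
#4 (0,4) H  (was 4)
#5 (4,2) H  (was 2)
#6 (3,8) H  (was 8)
#7 (2,4) E
#8 (4,2) H  (was 2)
#9 (4,2) H  (was 2)
#10 (3,2) C  (was 8)
#11 (4,6) C  (was 2)
#12 (3,2) H  (was 2)
#13 (1,8) E

CLASS = HIT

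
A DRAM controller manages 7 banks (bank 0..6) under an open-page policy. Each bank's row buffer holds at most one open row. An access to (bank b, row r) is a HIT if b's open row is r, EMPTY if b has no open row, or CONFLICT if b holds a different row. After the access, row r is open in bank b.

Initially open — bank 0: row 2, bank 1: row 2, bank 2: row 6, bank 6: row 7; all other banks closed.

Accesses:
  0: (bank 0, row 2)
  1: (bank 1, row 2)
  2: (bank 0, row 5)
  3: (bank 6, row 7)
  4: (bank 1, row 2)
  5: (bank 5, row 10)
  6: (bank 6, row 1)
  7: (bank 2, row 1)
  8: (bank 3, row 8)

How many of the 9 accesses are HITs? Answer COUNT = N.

step 0: bank0 2->2 [HIT]
step 1: bank1 2->2 [HIT]
step 2: bank0 2->5 [CONFLICT]
step 3: bank6 7->7 [HIT]
step 4: bank1 2->2 [HIT]
step 5: bank5 None->10 [EMPTY]
step 6: bank6 7->1 [CONFLICT]
step 7: bank2 6->1 [CONFLICT]
step 8: bank3 None->8 [EMPTY]

COUNT = 4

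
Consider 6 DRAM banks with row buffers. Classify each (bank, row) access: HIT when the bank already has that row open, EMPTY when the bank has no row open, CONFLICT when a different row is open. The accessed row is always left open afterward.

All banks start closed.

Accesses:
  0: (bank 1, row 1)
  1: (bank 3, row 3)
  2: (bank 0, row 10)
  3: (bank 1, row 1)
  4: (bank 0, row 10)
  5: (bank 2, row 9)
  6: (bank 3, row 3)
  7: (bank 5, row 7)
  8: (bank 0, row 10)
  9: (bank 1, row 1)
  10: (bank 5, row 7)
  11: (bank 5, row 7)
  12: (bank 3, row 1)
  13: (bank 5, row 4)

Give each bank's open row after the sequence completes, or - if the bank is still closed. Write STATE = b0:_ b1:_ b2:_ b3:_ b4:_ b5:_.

STATE = b0:10 b1:1 b2:9 b3:1 b4:- b5:4

0: bank 1 row 1 — prev None → EMPTY
1: bank 3 row 3 — prev None → EMPTY
2: bank 0 row 10 — prev None → EMPTY
3: bank 1 row 1 — prev 1 → HIT
4: bank 0 row 10 — prev 10 → HIT
5: bank 2 row 9 — prev None → EMPTY
6: bank 3 row 3 — prev 3 → HIT
7: bank 5 row 7 — prev None → EMPTY
8: bank 0 row 10 — prev 10 → HIT
9: bank 1 row 1 — prev 1 → HIT
10: bank 5 row 7 — prev 7 → HIT
11: bank 5 row 7 — prev 7 → HIT
12: bank 3 row 1 — prev 3 → CONFLICT
13: bank 5 row 4 — prev 7 → CONFLICT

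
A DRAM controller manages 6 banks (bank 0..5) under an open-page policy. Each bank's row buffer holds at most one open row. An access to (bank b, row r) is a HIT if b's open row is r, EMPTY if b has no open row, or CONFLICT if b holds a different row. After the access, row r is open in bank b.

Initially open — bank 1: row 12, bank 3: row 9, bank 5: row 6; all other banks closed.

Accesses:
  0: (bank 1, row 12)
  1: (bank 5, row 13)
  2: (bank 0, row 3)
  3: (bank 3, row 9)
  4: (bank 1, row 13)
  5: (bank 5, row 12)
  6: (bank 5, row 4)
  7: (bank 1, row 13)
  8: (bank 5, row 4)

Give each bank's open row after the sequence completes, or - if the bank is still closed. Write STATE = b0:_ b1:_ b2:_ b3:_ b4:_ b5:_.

STATE = b0:3 b1:13 b2:- b3:9 b4:- b5:4

  [0] b1 r12: had r12 ⇒ H
  [1] b5 r13: had r6 ⇒ C
  [2] b0 r3: no row ⇒ E
  [3] b3 r9: had r9 ⇒ H
  [4] b1 r13: had r12 ⇒ C
  [5] b5 r12: had r13 ⇒ C
  [6] b5 r4: had r12 ⇒ C
  [7] b1 r13: had r13 ⇒ H
  [8] b5 r4: had r4 ⇒ H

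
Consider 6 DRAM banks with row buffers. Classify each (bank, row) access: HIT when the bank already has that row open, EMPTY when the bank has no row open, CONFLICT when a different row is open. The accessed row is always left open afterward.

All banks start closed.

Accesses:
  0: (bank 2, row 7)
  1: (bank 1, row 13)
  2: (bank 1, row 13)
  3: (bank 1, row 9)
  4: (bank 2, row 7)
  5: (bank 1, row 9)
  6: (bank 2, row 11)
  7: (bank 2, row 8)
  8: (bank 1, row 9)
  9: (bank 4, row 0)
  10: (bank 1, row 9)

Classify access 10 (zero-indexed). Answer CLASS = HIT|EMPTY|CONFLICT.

CLASS = HIT

#0 (2,7) E
#1 (1,13) E
#2 (1,13) H  (was 13)
#3 (1,9) C  (was 13)
#4 (2,7) H  (was 7)
#5 (1,9) H  (was 9)
#6 (2,11) C  (was 7)
#7 (2,8) C  (was 11)
#8 (1,9) H  (was 9)
#9 (4,0) E
#10 (1,9) H  (was 9)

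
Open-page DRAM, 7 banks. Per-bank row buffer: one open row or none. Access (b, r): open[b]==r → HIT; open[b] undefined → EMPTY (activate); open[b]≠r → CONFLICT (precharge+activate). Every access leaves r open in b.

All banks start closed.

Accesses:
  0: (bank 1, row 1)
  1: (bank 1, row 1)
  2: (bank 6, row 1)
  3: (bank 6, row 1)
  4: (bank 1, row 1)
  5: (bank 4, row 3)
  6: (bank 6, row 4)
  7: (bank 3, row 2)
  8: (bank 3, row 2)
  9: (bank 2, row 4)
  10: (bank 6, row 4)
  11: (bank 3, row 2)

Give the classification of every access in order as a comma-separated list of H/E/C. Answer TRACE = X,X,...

TRACE = E,H,E,H,H,E,C,E,H,E,H,H

0: bank 1 row 1 — prev None → EMPTY
1: bank 1 row 1 — prev 1 → HIT
2: bank 6 row 1 — prev None → EMPTY
3: bank 6 row 1 — prev 1 → HIT
4: bank 1 row 1 — prev 1 → HIT
5: bank 4 row 3 — prev None → EMPTY
6: bank 6 row 4 — prev 1 → CONFLICT
7: bank 3 row 2 — prev None → EMPTY
8: bank 3 row 2 — prev 2 → HIT
9: bank 2 row 4 — prev None → EMPTY
10: bank 6 row 4 — prev 4 → HIT
11: bank 3 row 2 — prev 2 → HIT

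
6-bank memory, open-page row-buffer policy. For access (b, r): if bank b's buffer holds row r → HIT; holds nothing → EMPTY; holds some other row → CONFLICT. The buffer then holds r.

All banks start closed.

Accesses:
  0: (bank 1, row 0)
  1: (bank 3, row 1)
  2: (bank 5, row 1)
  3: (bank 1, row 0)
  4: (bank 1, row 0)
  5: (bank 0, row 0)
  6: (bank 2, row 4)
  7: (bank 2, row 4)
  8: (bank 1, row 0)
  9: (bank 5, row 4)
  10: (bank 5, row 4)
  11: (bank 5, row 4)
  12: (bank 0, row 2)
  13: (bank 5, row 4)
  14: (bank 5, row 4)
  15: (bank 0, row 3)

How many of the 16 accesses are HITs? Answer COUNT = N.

COUNT = 8

0: bank 1 row 0 — prev None → EMPTY
1: bank 3 row 1 — prev None → EMPTY
2: bank 5 row 1 — prev None → EMPTY
3: bank 1 row 0 — prev 0 → HIT
4: bank 1 row 0 — prev 0 → HIT
5: bank 0 row 0 — prev None → EMPTY
6: bank 2 row 4 — prev None → EMPTY
7: bank 2 row 4 — prev 4 → HIT
8: bank 1 row 0 — prev 0 → HIT
9: bank 5 row 4 — prev 1 → CONFLICT
10: bank 5 row 4 — prev 4 → HIT
11: bank 5 row 4 — prev 4 → HIT
12: bank 0 row 2 — prev 0 → CONFLICT
13: bank 5 row 4 — prev 4 → HIT
14: bank 5 row 4 — prev 4 → HIT
15: bank 0 row 3 — prev 2 → CONFLICT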